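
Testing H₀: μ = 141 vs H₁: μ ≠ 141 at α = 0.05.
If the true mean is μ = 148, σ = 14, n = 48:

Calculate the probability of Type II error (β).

SE = σ/√n = 14/√48 = 2.0207
Critical values: μ₀ ± z_0.025×SE = 141 ± 1.960×2.0207
Acceptance region: (137.0394, 144.9606)
Under H₁ (μ = 148): z_high = (144.9606 - 148)/2.0207 = -1.5041, z_low = (137.0394 - 148)/2.0207 = -5.4242
β = P(not reject | H₁) = Φ(-1.5041) - Φ(-5.4242) ≈ 0.0663

Answer: β ≈ 0.0663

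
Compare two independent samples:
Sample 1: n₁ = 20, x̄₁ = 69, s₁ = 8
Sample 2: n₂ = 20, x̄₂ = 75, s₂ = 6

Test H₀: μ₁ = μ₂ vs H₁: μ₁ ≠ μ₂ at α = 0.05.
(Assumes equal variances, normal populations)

Pooled variance: s²_p = [19×8² + 19×6²]/(38) = 50.0000
s_p = 7.0711
SE = s_p×√(1/n₁ + 1/n₂) = 7.0711×√(1/20 + 1/20) = 2.2361
t = (x̄₁ - x̄₂)/SE = (69 - 75)/2.2361 = -2.6832
df = 38, t-critical = ±2.024
Decision: reject H₀

Answer: t = -2.6832, reject H₀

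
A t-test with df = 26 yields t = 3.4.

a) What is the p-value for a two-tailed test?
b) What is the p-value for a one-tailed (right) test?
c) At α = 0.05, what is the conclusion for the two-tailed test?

Using t-distribution with df = 26:
a) Two-tailed: p = 2×P(T > 3.4) = 0.0022
b) One-tailed: p = P(T > 3.4) = 0.0011
c) 0.0022 < 0.05, reject H₀

Answer: a) 0.0022, b) 0.0011, c) reject H₀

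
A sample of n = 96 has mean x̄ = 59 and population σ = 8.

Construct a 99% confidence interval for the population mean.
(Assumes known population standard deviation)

Confidence level: 99%, α = 0.01
z_0.005 = 2.576
SE = σ/√n = 8/√96 = 0.8165
Margin of error = 2.576 × 0.8165 = 2.1033
CI: x̄ ± margin = 59 ± 2.1033
CI: (56.8967, 61.1033)

Answer: (56.8967, 61.1033)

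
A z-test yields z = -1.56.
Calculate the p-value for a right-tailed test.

Answer: p-value ≈ 0.9406

Derivation:
For z = -1.56:
p = P(Z > -1.56) = 1 - Φ(-1.56) = 0.9406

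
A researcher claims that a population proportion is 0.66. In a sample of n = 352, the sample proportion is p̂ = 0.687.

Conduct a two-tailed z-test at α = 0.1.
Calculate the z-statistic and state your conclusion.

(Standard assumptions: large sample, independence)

Answer: z = 1.0693, fail to reject H₀

Derivation:
H₀: p = 0.66, H₁: p ≠ 0.66
Standard error: SE = √(p₀(1-p₀)/n) = √(0.66×0.34/352) = 0.025249
z-statistic: z = (p̂ - p₀)/SE = (0.687 - 0.66)/0.025249 = 1.0693
Critical value: z_0.05 = ±1.645
p-value = 0.2849
Decision: fail to reject H₀ at α = 0.1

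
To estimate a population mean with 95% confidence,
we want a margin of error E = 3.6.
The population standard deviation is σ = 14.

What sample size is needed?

Answer: n = 59

Derivation:
z_0.025 = 1.960
n = (z×σ/E)² = (1.960×14/3.6)²
n = 58.0983
Round up: n = 59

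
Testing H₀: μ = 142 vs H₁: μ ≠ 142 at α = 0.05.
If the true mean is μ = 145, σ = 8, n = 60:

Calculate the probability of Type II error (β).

Answer: β ≈ 0.1724

Derivation:
SE = σ/√n = 8/√60 = 1.0328
Critical values: μ₀ ± z_0.025×SE = 142 ± 1.960×1.0328
Acceptance region: (139.9757, 144.0243)
Under H₁ (μ = 145): z_high = (144.0243 - 145)/1.0328 = -0.9447, z_low = (139.9757 - 145)/1.0328 = -4.8647
β = P(not reject | H₁) = Φ(-0.9447) - Φ(-4.8647) ≈ 0.1724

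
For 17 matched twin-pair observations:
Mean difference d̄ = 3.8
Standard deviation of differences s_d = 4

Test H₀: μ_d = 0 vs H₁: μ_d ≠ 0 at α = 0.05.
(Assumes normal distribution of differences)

Answer: t = 3.9171, reject H₀

Derivation:
df = n - 1 = 16
SE = s_d/√n = 4/√17 = 0.9701
t = d̄/SE = 3.8/0.9701 = 3.9171
Critical value: t_{0.025,16} = ±2.120
p-value ≈ 0.0012
Decision: reject H₀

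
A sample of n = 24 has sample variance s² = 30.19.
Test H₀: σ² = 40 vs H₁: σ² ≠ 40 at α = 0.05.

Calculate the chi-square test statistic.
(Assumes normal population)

Answer: χ² = 17.3592, fail to reject H₀

Derivation:
df = n - 1 = 23
χ² = (n-1)s²/σ₀² = 23×30.19/40 = 17.3592
Critical values: χ²_{0.975,23} = 11.689, χ²_{0.025,23} = 38.076
Rejection region: χ² < 11.689 or χ² > 38.076
Decision: fail to reject H₀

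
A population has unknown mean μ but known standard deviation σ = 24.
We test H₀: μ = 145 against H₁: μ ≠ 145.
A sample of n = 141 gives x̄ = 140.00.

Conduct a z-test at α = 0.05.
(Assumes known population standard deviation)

Answer: z = -2.4738, reject H₀

Derivation:
Standard error: SE = σ/√n = 24/√141 = 2.0212
z-statistic: z = (x̄ - μ₀)/SE = (140.00 - 145)/2.0212 = -2.4738
Critical value: ±1.960
p-value = 0.0134
Decision: reject H₀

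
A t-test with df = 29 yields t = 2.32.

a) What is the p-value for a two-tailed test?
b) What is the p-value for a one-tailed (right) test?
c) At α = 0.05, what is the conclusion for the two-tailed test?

Answer: a) 0.0276, b) 0.0138, c) reject H₀

Derivation:
Using t-distribution with df = 29:
a) Two-tailed: p = 2×P(T > 2.32) = 0.0276
b) One-tailed: p = P(T > 2.32) = 0.0138
c) 0.0276 < 0.05, reject H₀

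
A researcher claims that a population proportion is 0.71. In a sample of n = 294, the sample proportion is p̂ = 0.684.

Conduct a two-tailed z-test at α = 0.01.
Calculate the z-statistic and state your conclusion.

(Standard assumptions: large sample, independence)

H₀: p = 0.71, H₁: p ≠ 0.71
Standard error: SE = √(p₀(1-p₀)/n) = √(0.71×0.29/294) = 0.026464
z-statistic: z = (p̂ - p₀)/SE = (0.684 - 0.71)/0.026464 = -0.9825
Critical value: z_0.005 = ±2.576
p-value = 0.3259
Decision: fail to reject H₀ at α = 0.01

Answer: z = -0.9825, fail to reject H₀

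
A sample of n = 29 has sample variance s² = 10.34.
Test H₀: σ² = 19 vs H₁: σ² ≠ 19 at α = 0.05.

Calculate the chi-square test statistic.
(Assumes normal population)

Answer: χ² = 15.2379, reject H₀

Derivation:
df = n - 1 = 28
χ² = (n-1)s²/σ₀² = 28×10.34/19 = 15.2379
Critical values: χ²_{0.975,28} = 15.308, χ²_{0.025,28} = 44.461
Rejection region: χ² < 15.308 or χ² > 44.461
Decision: reject H₀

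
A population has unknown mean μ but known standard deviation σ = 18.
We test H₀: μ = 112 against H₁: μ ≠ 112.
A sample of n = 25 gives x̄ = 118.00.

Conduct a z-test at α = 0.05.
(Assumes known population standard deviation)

Standard error: SE = σ/√n = 18/√25 = 3.6000
z-statistic: z = (x̄ - μ₀)/SE = (118.00 - 112)/3.6000 = 1.6667
Critical value: ±1.960
p-value = 0.0956
Decision: fail to reject H₀

Answer: z = 1.6667, fail to reject H₀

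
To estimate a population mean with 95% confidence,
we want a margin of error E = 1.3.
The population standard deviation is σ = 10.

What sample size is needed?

z_0.025 = 1.960
n = (z×σ/E)² = (1.960×10/1.3)²
n = 227.3136
Round up: n = 228

Answer: n = 228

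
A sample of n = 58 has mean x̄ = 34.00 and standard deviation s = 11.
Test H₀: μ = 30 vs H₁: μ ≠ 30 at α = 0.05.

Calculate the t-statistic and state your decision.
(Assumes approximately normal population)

Answer: t = 2.7693, reject H₀

Derivation:
df = n - 1 = 57
SE = s/√n = 11/√58 = 1.4444
t = (x̄ - μ₀)/SE = (34.00 - 30)/1.4444 = 2.7693
Critical value: t_{0.025,57} = ±2.002
p-value ≈ 0.0076
Decision: reject H₀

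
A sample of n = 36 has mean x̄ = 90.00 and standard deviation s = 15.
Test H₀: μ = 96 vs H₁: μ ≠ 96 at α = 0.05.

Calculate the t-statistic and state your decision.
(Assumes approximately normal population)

df = n - 1 = 35
SE = s/√n = 15/√36 = 2.5000
t = (x̄ - μ₀)/SE = (90.00 - 96)/2.5000 = -2.4000
Critical value: t_{0.025,35} = ±2.030
p-value ≈ 0.0218
Decision: reject H₀

Answer: t = -2.4000, reject H₀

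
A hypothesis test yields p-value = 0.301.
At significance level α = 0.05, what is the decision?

Answer: fail to reject H₀

Derivation:
Compare p-value to α:
0.301 ≥ 0.05
Decision: fail to reject H₀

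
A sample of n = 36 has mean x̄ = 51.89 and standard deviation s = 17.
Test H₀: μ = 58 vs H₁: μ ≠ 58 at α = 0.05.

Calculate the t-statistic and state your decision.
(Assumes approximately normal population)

Answer: t = -2.1565, reject H₀

Derivation:
df = n - 1 = 35
SE = s/√n = 17/√36 = 2.8333
t = (x̄ - μ₀)/SE = (51.89 - 58)/2.8333 = -2.1565
Critical value: t_{0.025,35} = ±2.030
p-value ≈ 0.0380
Decision: reject H₀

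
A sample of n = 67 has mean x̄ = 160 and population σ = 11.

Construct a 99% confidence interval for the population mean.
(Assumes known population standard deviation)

Confidence level: 99%, α = 0.01
z_0.005 = 2.576
SE = σ/√n = 11/√67 = 1.3439
Margin of error = 2.576 × 1.3439 = 3.4619
CI: x̄ ± margin = 160 ± 3.4619
CI: (156.5381, 163.4619)

Answer: (156.5381, 163.4619)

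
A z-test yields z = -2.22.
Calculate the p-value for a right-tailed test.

Answer: p-value ≈ 0.9868

Derivation:
For z = -2.22:
p = P(Z > -2.22) = 1 - Φ(-2.22) = 0.9868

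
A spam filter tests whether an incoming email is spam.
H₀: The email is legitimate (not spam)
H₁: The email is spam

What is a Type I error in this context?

Answer: Marking a legitimate email as spam

Derivation:
Type I error (α): Rejecting H₀ when H₀ is true
Type II error (β): Failing to reject H₀ when H₁ is true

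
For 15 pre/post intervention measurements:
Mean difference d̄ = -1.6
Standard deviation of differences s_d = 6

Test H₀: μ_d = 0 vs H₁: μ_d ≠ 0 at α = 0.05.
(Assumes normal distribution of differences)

df = n - 1 = 14
SE = s_d/√n = 6/√15 = 1.5492
t = d̄/SE = -1.6/1.5492 = -1.0328
Critical value: t_{0.025,14} = ±2.145
p-value ≈ 0.3192
Decision: fail to reject H₀

Answer: t = -1.0328, fail to reject H₀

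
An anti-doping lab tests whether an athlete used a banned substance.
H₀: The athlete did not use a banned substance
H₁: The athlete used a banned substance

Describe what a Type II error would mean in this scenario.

Type I error (α): Rejecting H₀ when H₀ is true
Type II error (β): Failing to reject H₀ when H₁ is true

Answer: Failing to detect doping in an athlete who used a banned substance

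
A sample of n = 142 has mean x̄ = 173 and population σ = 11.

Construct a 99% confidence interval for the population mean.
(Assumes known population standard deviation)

Answer: (170.6221, 175.3779)

Derivation:
Confidence level: 99%, α = 0.01
z_0.005 = 2.576
SE = σ/√n = 11/√142 = 0.9231
Margin of error = 2.576 × 0.9231 = 2.3779
CI: x̄ ± margin = 173 ± 2.3779
CI: (170.6221, 175.3779)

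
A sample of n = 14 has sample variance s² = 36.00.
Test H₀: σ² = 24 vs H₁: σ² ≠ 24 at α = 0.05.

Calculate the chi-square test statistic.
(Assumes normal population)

Answer: χ² = 19.5000, fail to reject H₀

Derivation:
df = n - 1 = 13
χ² = (n-1)s²/σ₀² = 13×36.00/24 = 19.5000
Critical values: χ²_{0.975,13} = 5.009, χ²_{0.025,13} = 24.736
Rejection region: χ² < 5.009 or χ² > 24.736
Decision: fail to reject H₀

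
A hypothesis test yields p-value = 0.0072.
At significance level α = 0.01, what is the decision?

Compare p-value to α:
0.0072 < 0.01
Decision: reject H₀

Answer: reject H₀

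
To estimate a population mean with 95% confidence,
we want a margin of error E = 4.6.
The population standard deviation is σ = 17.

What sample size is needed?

z_0.025 = 1.960
n = (z×σ/E)² = (1.960×17/4.6)²
n = 52.4680
Round up: n = 53

Answer: n = 53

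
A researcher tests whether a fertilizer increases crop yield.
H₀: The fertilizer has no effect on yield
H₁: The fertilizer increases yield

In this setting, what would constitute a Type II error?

Answer: Failing to recommend an effective fertilizer

Derivation:
Type I error (α): Rejecting H₀ when H₀ is true
Type II error (β): Failing to reject H₀ when H₁ is true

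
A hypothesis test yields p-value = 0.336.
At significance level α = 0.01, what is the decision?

Answer: fail to reject H₀

Derivation:
Compare p-value to α:
0.336 ≥ 0.01
Decision: fail to reject H₀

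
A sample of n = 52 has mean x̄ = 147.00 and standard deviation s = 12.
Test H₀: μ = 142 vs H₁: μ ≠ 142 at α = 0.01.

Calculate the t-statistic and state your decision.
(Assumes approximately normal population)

df = n - 1 = 51
SE = s/√n = 12/√52 = 1.6641
t = (x̄ - μ₀)/SE = (147.00 - 142)/1.6641 = 3.0046
Critical value: t_{0.005,51} = ±2.676
p-value ≈ 0.0041
Decision: reject H₀

Answer: t = 3.0046, reject H₀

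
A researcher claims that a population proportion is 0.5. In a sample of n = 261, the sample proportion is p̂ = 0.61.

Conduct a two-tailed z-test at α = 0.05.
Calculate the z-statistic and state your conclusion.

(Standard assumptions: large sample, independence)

H₀: p = 0.5, H₁: p ≠ 0.5
Standard error: SE = √(p₀(1-p₀)/n) = √(0.5×0.5/261) = 0.030949
z-statistic: z = (p̂ - p₀)/SE = (0.61 - 0.5)/0.030949 = 3.5542
Critical value: z_0.025 = ±1.960
p-value = 0.0004
Decision: reject H₀ at α = 0.05

Answer: z = 3.5542, reject H₀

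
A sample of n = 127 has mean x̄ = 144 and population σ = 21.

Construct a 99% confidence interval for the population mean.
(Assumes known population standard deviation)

Confidence level: 99%, α = 0.01
z_0.005 = 2.576
SE = σ/√n = 21/√127 = 1.8634
Margin of error = 2.576 × 1.8634 = 4.8001
CI: x̄ ± margin = 144 ± 4.8001
CI: (139.1999, 148.8001)

Answer: (139.1999, 148.8001)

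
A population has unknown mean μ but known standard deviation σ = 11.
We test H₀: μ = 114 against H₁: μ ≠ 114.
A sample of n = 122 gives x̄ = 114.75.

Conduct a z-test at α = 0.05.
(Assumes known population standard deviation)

Answer: z = 0.7531, fail to reject H₀

Derivation:
Standard error: SE = σ/√n = 11/√122 = 0.9959
z-statistic: z = (x̄ - μ₀)/SE = (114.75 - 114)/0.9959 = 0.7531
Critical value: ±1.960
p-value = 0.4514
Decision: fail to reject H₀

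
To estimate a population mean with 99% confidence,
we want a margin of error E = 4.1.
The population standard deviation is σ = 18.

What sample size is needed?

Answer: n = 128

Derivation:
z_0.005 = 2.576
n = (z×σ/E)² = (2.576×18/4.1)²
n = 127.8995
Round up: n = 128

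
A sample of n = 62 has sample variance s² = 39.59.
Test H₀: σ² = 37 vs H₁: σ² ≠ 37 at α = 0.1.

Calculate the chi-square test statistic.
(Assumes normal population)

Answer: χ² = 65.2700, fail to reject H₀

Derivation:
df = n - 1 = 61
χ² = (n-1)s²/σ₀² = 61×39.59/37 = 65.2700
Critical values: χ²_{0.95,61} = 44.038, χ²_{0.05,61} = 80.232
Rejection region: χ² < 44.038 or χ² > 80.232
Decision: fail to reject H₀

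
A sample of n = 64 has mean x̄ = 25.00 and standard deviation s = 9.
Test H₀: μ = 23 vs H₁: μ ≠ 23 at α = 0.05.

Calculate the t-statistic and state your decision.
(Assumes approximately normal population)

Answer: t = 1.7778, fail to reject H₀

Derivation:
df = n - 1 = 63
SE = s/√n = 9/√64 = 1.1250
t = (x̄ - μ₀)/SE = (25.00 - 23)/1.1250 = 1.7778
Critical value: t_{0.025,63} = ±1.998
p-value ≈ 0.0803
Decision: fail to reject H₀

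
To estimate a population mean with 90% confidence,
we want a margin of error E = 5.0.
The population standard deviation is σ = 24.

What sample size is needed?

z_0.05 = 1.645
n = (z×σ/E)² = (1.645×24/5.0)²
n = 62.3468
Round up: n = 63

Answer: n = 63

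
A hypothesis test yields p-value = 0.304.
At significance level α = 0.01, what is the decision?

Compare p-value to α:
0.304 ≥ 0.01
Decision: fail to reject H₀

Answer: fail to reject H₀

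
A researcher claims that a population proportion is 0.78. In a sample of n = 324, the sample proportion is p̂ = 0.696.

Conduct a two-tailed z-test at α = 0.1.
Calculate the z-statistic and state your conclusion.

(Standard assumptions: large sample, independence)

Answer: z = -3.6500, reject H₀

Derivation:
H₀: p = 0.78, H₁: p ≠ 0.78
Standard error: SE = √(p₀(1-p₀)/n) = √(0.78×0.22/324) = 0.023014
z-statistic: z = (p̂ - p₀)/SE = (0.696 - 0.78)/0.023014 = -3.6500
Critical value: z_0.05 = ±1.645
p-value = 0.0003
Decision: reject H₀ at α = 0.1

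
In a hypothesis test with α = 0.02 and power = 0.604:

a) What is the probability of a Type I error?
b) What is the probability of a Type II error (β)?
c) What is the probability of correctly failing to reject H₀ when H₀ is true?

Answer: a) 0.02, b) 0.396, c) 0.98

Derivation:
a) Type I error probability = α = 0.02
b) Power = P(reject H₀ | H₁ true) = 1 - β = 0.604, so Type II error probability = β = 1 - Power = 0.396
c) P(fail to reject H₀ | H₀ true) = 1 - α = 0.98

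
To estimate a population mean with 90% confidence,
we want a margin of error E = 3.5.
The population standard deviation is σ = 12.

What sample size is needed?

z_0.05 = 1.645
n = (z×σ/E)² = (1.645×12/3.5)²
n = 31.8096
Round up: n = 32

Answer: n = 32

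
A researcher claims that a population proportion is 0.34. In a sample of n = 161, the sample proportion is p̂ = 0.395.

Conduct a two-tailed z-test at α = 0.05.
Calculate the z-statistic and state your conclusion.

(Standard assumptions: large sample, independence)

H₀: p = 0.34, H₁: p ≠ 0.34
Standard error: SE = √(p₀(1-p₀)/n) = √(0.34×0.66/161) = 0.037333
z-statistic: z = (p̂ - p₀)/SE = (0.395 - 0.34)/0.037333 = 1.4732
Critical value: z_0.025 = ±1.960
p-value = 0.1407
Decision: fail to reject H₀ at α = 0.05

Answer: z = 1.4732, fail to reject H₀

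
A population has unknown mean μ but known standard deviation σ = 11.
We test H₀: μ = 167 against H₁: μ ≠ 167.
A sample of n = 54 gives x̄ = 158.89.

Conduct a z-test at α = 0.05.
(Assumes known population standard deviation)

Standard error: SE = σ/√n = 11/√54 = 1.4969
z-statistic: z = (x̄ - μ₀)/SE = (158.89 - 167)/1.4969 = -5.4179
Critical value: ±1.960
p-value < 0.0001
Decision: reject H₀

Answer: z = -5.4179, reject H₀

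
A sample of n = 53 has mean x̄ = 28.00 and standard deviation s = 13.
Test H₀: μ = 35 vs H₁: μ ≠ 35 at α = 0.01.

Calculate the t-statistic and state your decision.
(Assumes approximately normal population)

Answer: t = -3.9200, reject H₀

Derivation:
df = n - 1 = 52
SE = s/√n = 13/√53 = 1.7857
t = (x̄ - μ₀)/SE = (28.00 - 35)/1.7857 = -3.9200
Critical value: t_{0.005,52} = ±2.674
p-value ≈ 0.0003
Decision: reject H₀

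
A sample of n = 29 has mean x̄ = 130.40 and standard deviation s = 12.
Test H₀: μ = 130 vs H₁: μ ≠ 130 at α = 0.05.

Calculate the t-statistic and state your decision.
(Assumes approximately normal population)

df = n - 1 = 28
SE = s/√n = 12/√29 = 2.2283
t = (x̄ - μ₀)/SE = (130.40 - 130)/2.2283 = 0.1795
Critical value: t_{0.025,28} = ±2.048
p-value ≈ 0.8588
Decision: fail to reject H₀

Answer: t = 0.1795, fail to reject H₀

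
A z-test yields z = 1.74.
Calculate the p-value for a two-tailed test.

For z = 1.74:
p = 2×P(Z > |1.74|) = 2×(1 - Φ(1.74)) = 0.0819

Answer: p-value ≈ 0.0819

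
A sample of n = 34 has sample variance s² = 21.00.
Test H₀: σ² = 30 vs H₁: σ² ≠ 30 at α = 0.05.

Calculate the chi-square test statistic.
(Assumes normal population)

df = n - 1 = 33
χ² = (n-1)s²/σ₀² = 33×21.00/30 = 23.1000
Critical values: χ²_{0.975,33} = 19.047, χ²_{0.025,33} = 50.725
Rejection region: χ² < 19.047 or χ² > 50.725
Decision: fail to reject H₀

Answer: χ² = 23.1000, fail to reject H₀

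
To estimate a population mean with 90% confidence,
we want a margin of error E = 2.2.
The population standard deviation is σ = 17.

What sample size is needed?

z_0.05 = 1.645
n = (z×σ/E)² = (1.645×17/2.2)²
n = 161.5788
Round up: n = 162

Answer: n = 162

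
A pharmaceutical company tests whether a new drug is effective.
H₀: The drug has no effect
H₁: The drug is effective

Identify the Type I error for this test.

Answer: Concluding the drug is effective when it actually has no effect

Derivation:
A Type I error (probability α) occurs when we reject a true H₀.
A Type II error (probability β) occurs when we fail to reject a false H₀.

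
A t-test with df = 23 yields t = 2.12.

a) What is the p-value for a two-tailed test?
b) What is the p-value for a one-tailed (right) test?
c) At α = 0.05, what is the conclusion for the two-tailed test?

Using t-distribution with df = 23:
a) Two-tailed: p = 2×P(T > 2.12) = 0.0450
b) One-tailed: p = P(T > 2.12) = 0.0225
c) 0.0450 < 0.05, reject H₀

Answer: a) 0.0450, b) 0.0225, c) reject H₀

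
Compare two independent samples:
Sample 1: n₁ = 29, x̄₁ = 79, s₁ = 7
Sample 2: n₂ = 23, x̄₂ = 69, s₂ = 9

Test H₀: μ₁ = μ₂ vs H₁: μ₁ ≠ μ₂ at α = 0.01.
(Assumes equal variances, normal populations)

Pooled variance: s²_p = [28×7² + 22×9²]/(50) = 63.0800
s_p = 7.9423
SE = s_p×√(1/n₁ + 1/n₂) = 7.9423×√(1/29 + 1/23) = 2.2176
t = (x̄₁ - x̄₂)/SE = (79 - 69)/2.2176 = 4.5094
df = 50, t-critical = ±2.678
Decision: reject H₀

Answer: t = 4.5094, reject H₀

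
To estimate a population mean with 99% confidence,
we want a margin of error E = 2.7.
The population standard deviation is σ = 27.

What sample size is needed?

Answer: n = 664

Derivation:
z_0.005 = 2.576
n = (z×σ/E)² = (2.576×27/2.7)²
n = 663.5776
Round up: n = 664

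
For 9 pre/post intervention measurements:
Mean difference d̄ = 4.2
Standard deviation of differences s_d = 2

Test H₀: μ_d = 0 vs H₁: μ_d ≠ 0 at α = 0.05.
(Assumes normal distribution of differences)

Answer: t = 6.2997, reject H₀

Derivation:
df = n - 1 = 8
SE = s_d/√n = 2/√9 = 0.6667
t = d̄/SE = 4.2/0.6667 = 6.2997
Critical value: t_{0.025,8} = ±2.306
p-value ≈ 0.0002
Decision: reject H₀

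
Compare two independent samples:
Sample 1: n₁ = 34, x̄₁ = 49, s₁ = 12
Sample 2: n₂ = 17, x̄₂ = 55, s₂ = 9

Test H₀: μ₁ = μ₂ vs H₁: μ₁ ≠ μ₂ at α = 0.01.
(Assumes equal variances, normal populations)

Answer: t = -1.8181, fail to reject H₀

Derivation:
Pooled variance: s²_p = [33×12² + 16×9²]/(49) = 123.4286
s_p = 11.1098
SE = s_p×√(1/n₁ + 1/n₂) = 11.1098×√(1/34 + 1/17) = 3.3001
t = (x̄₁ - x̄₂)/SE = (49 - 55)/3.3001 = -1.8181
df = 49, t-critical = ±2.680
Decision: fail to reject H₀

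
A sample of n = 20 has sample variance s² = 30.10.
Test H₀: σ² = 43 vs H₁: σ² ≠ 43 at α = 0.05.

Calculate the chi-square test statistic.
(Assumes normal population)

Answer: χ² = 13.3000, fail to reject H₀

Derivation:
df = n - 1 = 19
χ² = (n-1)s²/σ₀² = 19×30.10/43 = 13.3000
Critical values: χ²_{0.975,19} = 8.907, χ²_{0.025,19} = 32.852
Rejection region: χ² < 8.907 or χ² > 32.852
Decision: fail to reject H₀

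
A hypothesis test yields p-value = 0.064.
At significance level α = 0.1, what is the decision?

Compare p-value to α:
0.064 < 0.1
Decision: reject H₀

Answer: reject H₀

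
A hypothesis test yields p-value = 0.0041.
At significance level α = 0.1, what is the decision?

Answer: reject H₀

Derivation:
Compare p-value to α:
0.0041 < 0.1
Decision: reject H₀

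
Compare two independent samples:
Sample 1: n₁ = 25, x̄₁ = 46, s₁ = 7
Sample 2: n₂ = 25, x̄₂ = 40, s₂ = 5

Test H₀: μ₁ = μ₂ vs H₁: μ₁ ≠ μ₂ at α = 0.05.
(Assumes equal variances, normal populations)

Pooled variance: s²_p = [24×7² + 24×5²]/(48) = 37.0000
s_p = 6.0828
SE = s_p×√(1/n₁ + 1/n₂) = 6.0828×√(1/25 + 1/25) = 1.7205
t = (x̄₁ - x̄₂)/SE = (46 - 40)/1.7205 = 3.4874
df = 48, t-critical = ±2.011
Decision: reject H₀

Answer: t = 3.4874, reject H₀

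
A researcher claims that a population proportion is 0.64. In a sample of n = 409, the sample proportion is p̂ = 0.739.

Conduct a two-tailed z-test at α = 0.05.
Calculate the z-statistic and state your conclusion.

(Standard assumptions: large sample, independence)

Answer: z = 4.1712, reject H₀

Derivation:
H₀: p = 0.64, H₁: p ≠ 0.64
Standard error: SE = √(p₀(1-p₀)/n) = √(0.64×0.36/409) = 0.023734
z-statistic: z = (p̂ - p₀)/SE = (0.739 - 0.64)/0.023734 = 4.1712
Critical value: z_0.025 = ±1.960
p-value < 0.0001
Decision: reject H₀ at α = 0.05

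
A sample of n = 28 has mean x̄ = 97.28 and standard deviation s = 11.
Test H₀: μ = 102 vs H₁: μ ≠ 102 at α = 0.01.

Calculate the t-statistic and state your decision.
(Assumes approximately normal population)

Answer: t = -2.2705, fail to reject H₀

Derivation:
df = n - 1 = 27
SE = s/√n = 11/√28 = 2.0788
t = (x̄ - μ₀)/SE = (97.28 - 102)/2.0788 = -2.2705
Critical value: t_{0.005,27} = ±2.771
p-value ≈ 0.0314
Decision: fail to reject H₀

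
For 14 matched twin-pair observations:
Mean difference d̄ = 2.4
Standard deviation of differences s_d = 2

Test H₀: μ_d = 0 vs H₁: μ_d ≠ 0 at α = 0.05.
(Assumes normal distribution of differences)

Answer: t = 4.4902, reject H₀

Derivation:
df = n - 1 = 13
SE = s_d/√n = 2/√14 = 0.5345
t = d̄/SE = 2.4/0.5345 = 4.4902
Critical value: t_{0.025,13} = ±2.160
p-value ≈ 0.0006
Decision: reject H₀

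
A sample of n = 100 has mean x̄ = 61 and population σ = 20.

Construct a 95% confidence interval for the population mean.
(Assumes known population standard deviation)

Answer: (57.0800, 64.9200)

Derivation:
Confidence level: 95%, α = 0.05
z_0.025 = 1.960
SE = σ/√n = 20/√100 = 2.0000
Margin of error = 1.960 × 2.0000 = 3.9200
CI: x̄ ± margin = 61 ± 3.9200
CI: (57.0800, 64.9200)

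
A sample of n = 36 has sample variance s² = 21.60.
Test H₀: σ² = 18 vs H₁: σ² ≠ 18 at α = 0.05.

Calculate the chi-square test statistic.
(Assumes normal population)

df = n - 1 = 35
χ² = (n-1)s²/σ₀² = 35×21.60/18 = 42.0000
Critical values: χ²_{0.975,35} = 20.569, χ²_{0.025,35} = 53.203
Rejection region: χ² < 20.569 or χ² > 53.203
Decision: fail to reject H₀

Answer: χ² = 42.0000, fail to reject H₀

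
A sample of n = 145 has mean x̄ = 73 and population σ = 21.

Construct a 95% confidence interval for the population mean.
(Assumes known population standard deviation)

Answer: (69.5818, 76.4182)

Derivation:
Confidence level: 95%, α = 0.05
z_0.025 = 1.960
SE = σ/√n = 21/√145 = 1.7440
Margin of error = 1.960 × 1.7440 = 3.4182
CI: x̄ ± margin = 73 ± 3.4182
CI: (69.5818, 76.4182)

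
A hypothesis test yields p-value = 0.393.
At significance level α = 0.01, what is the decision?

Compare p-value to α:
0.393 ≥ 0.01
Decision: fail to reject H₀

Answer: fail to reject H₀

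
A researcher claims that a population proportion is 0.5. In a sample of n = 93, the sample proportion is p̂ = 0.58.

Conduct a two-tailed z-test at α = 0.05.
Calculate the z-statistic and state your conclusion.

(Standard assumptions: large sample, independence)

Answer: z = 1.5430, fail to reject H₀

Derivation:
H₀: p = 0.5, H₁: p ≠ 0.5
Standard error: SE = √(p₀(1-p₀)/n) = √(0.5×0.5/93) = 0.051848
z-statistic: z = (p̂ - p₀)/SE = (0.58 - 0.5)/0.051848 = 1.5430
Critical value: z_0.025 = ±1.960
p-value = 0.1228
Decision: fail to reject H₀ at α = 0.05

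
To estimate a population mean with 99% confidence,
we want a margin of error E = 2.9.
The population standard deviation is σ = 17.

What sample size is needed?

Answer: n = 229

Derivation:
z_0.005 = 2.576
n = (z×σ/E)² = (2.576×17/2.9)²
n = 228.0308
Round up: n = 229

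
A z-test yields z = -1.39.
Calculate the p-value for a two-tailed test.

Answer: p-value ≈ 0.1645

Derivation:
For z = -1.39:
p = 2×P(Z > |-1.39|) = 2×(1 - Φ(1.39)) = 0.1645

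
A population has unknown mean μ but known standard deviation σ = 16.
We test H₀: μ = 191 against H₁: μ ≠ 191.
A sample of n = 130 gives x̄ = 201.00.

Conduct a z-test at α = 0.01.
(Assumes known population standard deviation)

Answer: z = 7.1261, reject H₀

Derivation:
Standard error: SE = σ/√n = 16/√130 = 1.4033
z-statistic: z = (x̄ - μ₀)/SE = (201.00 - 191)/1.4033 = 7.1261
Critical value: ±2.576
p-value < 0.0001
Decision: reject H₀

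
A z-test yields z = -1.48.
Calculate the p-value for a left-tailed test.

For z = -1.48:
p = P(Z < -1.48) = Φ(-1.48) = 0.0694

Answer: p-value ≈ 0.0694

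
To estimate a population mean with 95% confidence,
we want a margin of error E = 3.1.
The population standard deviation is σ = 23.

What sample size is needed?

Answer: n = 212

Derivation:
z_0.025 = 1.960
n = (z×σ/E)² = (1.960×23/3.1)²
n = 211.4679
Round up: n = 212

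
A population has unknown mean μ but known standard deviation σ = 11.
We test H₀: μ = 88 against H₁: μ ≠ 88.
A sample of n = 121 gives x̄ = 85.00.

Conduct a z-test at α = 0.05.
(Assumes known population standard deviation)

Answer: z = -3.0000, reject H₀

Derivation:
Standard error: SE = σ/√n = 11/√121 = 1.0000
z-statistic: z = (x̄ - μ₀)/SE = (85.00 - 88)/1.0000 = -3.0000
Critical value: ±1.960
p-value = 0.0027
Decision: reject H₀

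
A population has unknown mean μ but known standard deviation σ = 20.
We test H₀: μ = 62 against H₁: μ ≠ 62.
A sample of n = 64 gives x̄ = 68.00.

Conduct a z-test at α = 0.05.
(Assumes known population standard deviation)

Answer: z = 2.4000, reject H₀

Derivation:
Standard error: SE = σ/√n = 20/√64 = 2.5000
z-statistic: z = (x̄ - μ₀)/SE = (68.00 - 62)/2.5000 = 2.4000
Critical value: ±1.960
p-value = 0.0164
Decision: reject H₀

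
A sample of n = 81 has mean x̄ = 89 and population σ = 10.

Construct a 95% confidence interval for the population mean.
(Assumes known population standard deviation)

Answer: (86.8222, 91.1778)

Derivation:
Confidence level: 95%, α = 0.05
z_0.025 = 1.960
SE = σ/√n = 10/√81 = 1.1111
Margin of error = 1.960 × 1.1111 = 2.1778
CI: x̄ ± margin = 89 ± 2.1778
CI: (86.8222, 91.1778)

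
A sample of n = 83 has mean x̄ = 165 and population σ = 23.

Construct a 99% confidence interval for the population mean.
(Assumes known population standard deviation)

Answer: (158.4966, 171.5034)

Derivation:
Confidence level: 99%, α = 0.01
z_0.005 = 2.576
SE = σ/√n = 23/√83 = 2.5246
Margin of error = 2.576 × 2.5246 = 6.5034
CI: x̄ ± margin = 165 ± 6.5034
CI: (158.4966, 171.5034)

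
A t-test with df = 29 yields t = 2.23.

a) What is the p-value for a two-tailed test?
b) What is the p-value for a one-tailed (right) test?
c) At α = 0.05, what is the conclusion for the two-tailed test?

Answer: a) 0.0337, b) 0.0168, c) reject H₀

Derivation:
Using t-distribution with df = 29:
a) Two-tailed: p = 2×P(T > 2.23) = 0.0337
b) One-tailed: p = P(T > 2.23) = 0.0168
c) 0.0337 < 0.05, reject H₀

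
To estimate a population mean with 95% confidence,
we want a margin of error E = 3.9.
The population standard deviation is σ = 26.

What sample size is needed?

z_0.025 = 1.960
n = (z×σ/E)² = (1.960×26/3.9)²
n = 170.7378
Round up: n = 171

Answer: n = 171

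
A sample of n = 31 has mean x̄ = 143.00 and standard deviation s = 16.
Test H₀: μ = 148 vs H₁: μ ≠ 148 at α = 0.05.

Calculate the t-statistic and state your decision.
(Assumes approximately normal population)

df = n - 1 = 30
SE = s/√n = 16/√31 = 2.8737
t = (x̄ - μ₀)/SE = (143.00 - 148)/2.8737 = -1.7399
Critical value: t_{0.025,30} = ±2.042
p-value ≈ 0.0921
Decision: fail to reject H₀

Answer: t = -1.7399, fail to reject H₀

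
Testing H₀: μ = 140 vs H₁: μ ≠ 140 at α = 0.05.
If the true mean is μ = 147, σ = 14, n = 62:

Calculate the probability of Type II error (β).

Answer: β ≈ 0.0240

Derivation:
SE = σ/√n = 14/√62 = 1.7780
Critical values: μ₀ ± z_0.025×SE = 140 ± 1.960×1.7780
Acceptance region: (136.5151, 143.4849)
Under H₁ (μ = 147): z_high = (143.4849 - 147)/1.7780 = -1.9770, z_low = (136.5151 - 147)/1.7780 = -5.8970
β = P(not reject | H₁) = Φ(-1.9770) - Φ(-5.8970) ≈ 0.0240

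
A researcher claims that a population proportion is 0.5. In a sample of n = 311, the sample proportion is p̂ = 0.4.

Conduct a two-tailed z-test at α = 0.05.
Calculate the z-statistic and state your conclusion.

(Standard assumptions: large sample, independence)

H₀: p = 0.5, H₁: p ≠ 0.5
Standard error: SE = √(p₀(1-p₀)/n) = √(0.5×0.5/311) = 0.028352
z-statistic: z = (p̂ - p₀)/SE = (0.4 - 0.5)/0.028352 = -3.5271
Critical value: z_0.025 = ±1.960
p-value = 0.0004
Decision: reject H₀ at α = 0.05

Answer: z = -3.5271, reject H₀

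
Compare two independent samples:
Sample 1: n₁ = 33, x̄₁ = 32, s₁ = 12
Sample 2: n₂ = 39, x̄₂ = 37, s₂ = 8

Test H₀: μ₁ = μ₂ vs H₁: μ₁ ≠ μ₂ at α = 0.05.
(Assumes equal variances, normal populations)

Pooled variance: s²_p = [32×12² + 38×8²]/(70) = 100.5714
s_p = 10.0285
SE = s_p×√(1/n₁ + 1/n₂) = 10.0285×√(1/33 + 1/39) = 2.3720
t = (x̄₁ - x̄₂)/SE = (32 - 37)/2.3720 = -2.1079
df = 70, t-critical = ±1.994
Decision: reject H₀

Answer: t = -2.1079, reject H₀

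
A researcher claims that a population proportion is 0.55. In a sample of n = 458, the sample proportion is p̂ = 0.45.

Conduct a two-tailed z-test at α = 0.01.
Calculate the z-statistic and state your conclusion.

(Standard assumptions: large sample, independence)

Answer: z = -4.3018, reject H₀

Derivation:
H₀: p = 0.55, H₁: p ≠ 0.55
Standard error: SE = √(p₀(1-p₀)/n) = √(0.55×0.45/458) = 0.023246
z-statistic: z = (p̂ - p₀)/SE = (0.45 - 0.55)/0.023246 = -4.3018
Critical value: z_0.005 = ±2.576
p-value < 0.0001
Decision: reject H₀ at α = 0.01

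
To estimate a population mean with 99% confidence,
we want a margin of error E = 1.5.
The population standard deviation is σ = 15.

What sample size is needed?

z_0.005 = 2.576
n = (z×σ/E)² = (2.576×15/1.5)²
n = 663.5776
Round up: n = 664

Answer: n = 664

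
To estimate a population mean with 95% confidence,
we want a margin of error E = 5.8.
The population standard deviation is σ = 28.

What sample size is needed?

z_0.025 = 1.960
n = (z×σ/E)² = (1.960×28/5.8)²
n = 89.5307
Round up: n = 90

Answer: n = 90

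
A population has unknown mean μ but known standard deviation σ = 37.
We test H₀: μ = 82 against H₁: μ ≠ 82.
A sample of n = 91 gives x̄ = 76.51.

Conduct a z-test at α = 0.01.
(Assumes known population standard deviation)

Standard error: SE = σ/√n = 37/√91 = 3.8787
z-statistic: z = (x̄ - μ₀)/SE = (76.51 - 82)/3.8787 = -1.4154
Critical value: ±2.576
p-value = 0.1570
Decision: fail to reject H₀

Answer: z = -1.4154, fail to reject H₀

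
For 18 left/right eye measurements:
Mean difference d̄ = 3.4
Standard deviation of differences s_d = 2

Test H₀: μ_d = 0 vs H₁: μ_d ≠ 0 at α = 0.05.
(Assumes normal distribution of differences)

df = n - 1 = 17
SE = s_d/√n = 2/√18 = 0.4714
t = d̄/SE = 3.4/0.4714 = 7.2126
Critical value: t_{0.025,17} = ±2.110
p-value < 0.0001
Decision: reject H₀

Answer: t = 7.2126, reject H₀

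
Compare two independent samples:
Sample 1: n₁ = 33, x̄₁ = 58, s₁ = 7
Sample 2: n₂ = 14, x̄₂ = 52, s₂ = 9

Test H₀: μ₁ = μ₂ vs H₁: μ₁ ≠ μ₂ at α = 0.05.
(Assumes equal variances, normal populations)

Pooled variance: s²_p = [32×7² + 13×9²]/(45) = 58.2444
s_p = 7.6318
SE = s_p×√(1/n₁ + 1/n₂) = 7.6318×√(1/33 + 1/14) = 2.4342
t = (x̄₁ - x̄₂)/SE = (58 - 52)/2.4342 = 2.4649
df = 45, t-critical = ±2.014
Decision: reject H₀

Answer: t = 2.4649, reject H₀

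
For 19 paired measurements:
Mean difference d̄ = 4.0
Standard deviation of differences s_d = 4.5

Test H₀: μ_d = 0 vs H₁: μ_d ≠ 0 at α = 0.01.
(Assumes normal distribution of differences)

Answer: t = 3.8745, reject H₀

Derivation:
df = n - 1 = 18
SE = s_d/√n = 4.5/√19 = 1.0324
t = d̄/SE = 4.0/1.0324 = 3.8745
Critical value: t_{0.005,18} = ±2.878
p-value ≈ 0.0011
Decision: reject H₀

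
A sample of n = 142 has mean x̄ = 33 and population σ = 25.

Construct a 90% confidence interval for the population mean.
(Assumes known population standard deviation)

Answer: (29.5488, 36.4512)

Derivation:
Confidence level: 90%, α = 0.1
z_0.05 = 1.645
SE = σ/√n = 25/√142 = 2.0980
Margin of error = 1.645 × 2.0980 = 3.4512
CI: x̄ ± margin = 33 ± 3.4512
CI: (29.5488, 36.4512)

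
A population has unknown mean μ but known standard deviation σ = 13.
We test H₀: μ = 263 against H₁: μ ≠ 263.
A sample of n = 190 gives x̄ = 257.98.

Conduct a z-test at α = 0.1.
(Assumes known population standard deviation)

Standard error: SE = σ/√n = 13/√190 = 0.9431
z-statistic: z = (x̄ - μ₀)/SE = (257.98 - 263)/0.9431 = -5.3229
Critical value: ±1.645
p-value < 0.0001
Decision: reject H₀

Answer: z = -5.3229, reject H₀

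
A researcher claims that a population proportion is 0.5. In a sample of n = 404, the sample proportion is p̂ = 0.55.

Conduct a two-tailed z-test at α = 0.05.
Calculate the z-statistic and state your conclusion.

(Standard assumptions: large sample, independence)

H₀: p = 0.5, H₁: p ≠ 0.5
Standard error: SE = √(p₀(1-p₀)/n) = √(0.5×0.5/404) = 0.024876
z-statistic: z = (p̂ - p₀)/SE = (0.55 - 0.5)/0.024876 = 2.0100
Critical value: z_0.025 = ±1.960
p-value = 0.0444
Decision: reject H₀ at α = 0.05

Answer: z = 2.0100, reject H₀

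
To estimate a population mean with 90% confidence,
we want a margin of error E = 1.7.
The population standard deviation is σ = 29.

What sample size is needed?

z_0.05 = 1.645
n = (z×σ/E)² = (1.645×29/1.7)²
n = 787.4626
Round up: n = 788

Answer: n = 788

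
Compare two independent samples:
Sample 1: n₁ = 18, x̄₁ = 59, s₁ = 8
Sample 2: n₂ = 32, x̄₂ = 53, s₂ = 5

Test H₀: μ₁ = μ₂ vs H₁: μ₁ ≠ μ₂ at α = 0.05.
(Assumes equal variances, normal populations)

Answer: t = 3.2689, reject H₀

Derivation:
Pooled variance: s²_p = [17×8² + 31×5²]/(48) = 38.8125
s_p = 6.2300
SE = s_p×√(1/n₁ + 1/n₂) = 6.2300×√(1/18 + 1/32) = 1.8355
t = (x̄₁ - x̄₂)/SE = (59 - 53)/1.8355 = 3.2689
df = 48, t-critical = ±2.011
Decision: reject H₀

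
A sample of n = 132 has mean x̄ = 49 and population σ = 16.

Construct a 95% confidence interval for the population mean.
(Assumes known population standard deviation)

Confidence level: 95%, α = 0.05
z_0.025 = 1.960
SE = σ/√n = 16/√132 = 1.3926
Margin of error = 1.960 × 1.3926 = 2.7295
CI: x̄ ± margin = 49 ± 2.7295
CI: (46.2705, 51.7295)

Answer: (46.2705, 51.7295)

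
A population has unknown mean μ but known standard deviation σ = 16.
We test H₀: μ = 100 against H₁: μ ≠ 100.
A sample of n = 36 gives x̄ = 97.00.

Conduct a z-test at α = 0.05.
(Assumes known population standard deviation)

Answer: z = -1.1250, fail to reject H₀

Derivation:
Standard error: SE = σ/√n = 16/√36 = 2.6667
z-statistic: z = (x̄ - μ₀)/SE = (97.00 - 100)/2.6667 = -1.1250
Critical value: ±1.960
p-value = 0.2606
Decision: fail to reject H₀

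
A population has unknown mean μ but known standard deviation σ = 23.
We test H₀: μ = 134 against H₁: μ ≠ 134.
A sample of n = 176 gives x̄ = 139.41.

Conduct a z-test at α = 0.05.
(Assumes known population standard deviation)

Standard error: SE = σ/√n = 23/√176 = 1.7337
z-statistic: z = (x̄ - μ₀)/SE = (139.41 - 134)/1.7337 = 3.1205
Critical value: ±1.960
p-value = 0.0018
Decision: reject H₀

Answer: z = 3.1205, reject H₀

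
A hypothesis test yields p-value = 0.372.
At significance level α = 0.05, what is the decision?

Answer: fail to reject H₀

Derivation:
Compare p-value to α:
0.372 ≥ 0.05
Decision: fail to reject H₀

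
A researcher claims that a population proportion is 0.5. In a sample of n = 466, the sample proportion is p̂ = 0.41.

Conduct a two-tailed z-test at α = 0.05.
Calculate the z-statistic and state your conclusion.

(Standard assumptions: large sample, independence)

Answer: z = -3.8857, reject H₀

Derivation:
H₀: p = 0.5, H₁: p ≠ 0.5
Standard error: SE = √(p₀(1-p₀)/n) = √(0.5×0.5/466) = 0.023162
z-statistic: z = (p̂ - p₀)/SE = (0.41 - 0.5)/0.023162 = -3.8857
Critical value: z_0.025 = ±1.960
p-value = 0.0001
Decision: reject H₀ at α = 0.05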